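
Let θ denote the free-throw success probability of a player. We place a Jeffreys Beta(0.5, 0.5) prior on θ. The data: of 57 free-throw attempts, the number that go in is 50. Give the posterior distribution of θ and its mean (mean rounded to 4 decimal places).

Observing 50 successes and 7 failures updates Beta(0.5, 0.5) by adding the success and failure counts to the two shape parameters: α = 0.5+50 = 50.5, β = 0.5+7 = 7.5.
E[θ | data] = 50.5/(50.5+7.5) = 0.8707.

Posterior: Beta(50.5, 7.5); mean ≈ 0.8707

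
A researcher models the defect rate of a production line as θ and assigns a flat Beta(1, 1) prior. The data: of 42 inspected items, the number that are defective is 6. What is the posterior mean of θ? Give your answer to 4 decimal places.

Posterior mean ≈ 0.1591

The binomial likelihood is conjugate to the Beta prior: with 6 successes and 36 failures, the posterior is Beta(1+6, 1+36) = Beta(7, 37).
E[θ | data] = 7/(7+37) = 0.1591.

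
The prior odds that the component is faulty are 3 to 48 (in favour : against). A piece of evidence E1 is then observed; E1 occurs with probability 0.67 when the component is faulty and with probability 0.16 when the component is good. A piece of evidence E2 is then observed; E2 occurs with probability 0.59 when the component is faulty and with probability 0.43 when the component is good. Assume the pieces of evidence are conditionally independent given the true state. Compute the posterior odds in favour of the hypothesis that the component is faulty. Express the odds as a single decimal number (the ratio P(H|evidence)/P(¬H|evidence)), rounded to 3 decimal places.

Posterior odds ≈ 0.359

Prior odds = 3/48 = 0.062500.
Likelihood ratio for E1 = 0.67/0.16 = 4.1875.
Likelihood ratio for E2 = 0.59/0.43 = 1.3721.
Posterior odds = prior odds × LR₁ × LR₂ = 0.35910.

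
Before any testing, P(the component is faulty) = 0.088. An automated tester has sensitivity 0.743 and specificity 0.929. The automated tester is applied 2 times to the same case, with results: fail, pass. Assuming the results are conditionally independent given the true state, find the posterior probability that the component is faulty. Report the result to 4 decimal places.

With H the event that the component is faulty, the joint likelihood of the observed sequence is P(data|H) = 0.743·0.257 = 0.19095 and P(data|¬H) = 0.071·0.929 = 0.065959.
Bayes: P(H|data) = 0.088·0.19095 / (0.088·0.19095 + 0.912·0.065959) = 0.016804/0.076958 = 0.2183.

Posterior P(H) ≈ 0.2183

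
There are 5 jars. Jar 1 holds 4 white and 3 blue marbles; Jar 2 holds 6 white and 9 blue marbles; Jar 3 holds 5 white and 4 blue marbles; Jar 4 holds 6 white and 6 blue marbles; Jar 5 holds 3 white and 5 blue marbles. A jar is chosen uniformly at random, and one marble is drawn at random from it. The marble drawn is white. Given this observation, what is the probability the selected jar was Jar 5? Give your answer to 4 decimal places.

P(white|Jar 1) = 0.5714; P(white|Jar 2) = 0.4; P(white|Jar 3) = 0.5556; P(white|Jar 4) = 0.5; P(white|Jar 5) = 0.375.
Prior × likelihood for each source: 0.2·0.5714=0.1143, 0.2·0.4=0.08000, 0.2·0.5556=0.1111, 0.2·0.5=0.1000, 0.2·0.375=0.07500. Summing gives P(white) = 0.48040.
P(Jar 5 | white) = 0.07500 / 0.48040 = 0.1561.

Posterior probability ≈ 0.1561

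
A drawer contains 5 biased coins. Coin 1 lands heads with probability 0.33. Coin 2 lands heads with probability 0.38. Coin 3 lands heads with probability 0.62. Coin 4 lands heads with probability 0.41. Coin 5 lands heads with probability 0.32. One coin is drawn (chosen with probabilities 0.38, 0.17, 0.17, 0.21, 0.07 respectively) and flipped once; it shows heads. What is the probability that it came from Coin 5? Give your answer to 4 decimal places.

P(heads|C1) = 0.33; P(heads|C2) = 0.38; P(heads|C3) = 0.62; P(heads|C4) = 0.41; P(heads|C5) = 0.32.
Prior × likelihood for each source: 0.38·0.33=0.1254, 0.17·0.38=0.06460, 0.17·0.62=0.1054, 0.21·0.41=0.08610, 0.07·0.32=0.02240. Summing gives P(heads) = 0.40390.
P(Coin 5 | heads) = 0.02240 / 0.40390 = 0.0555.

Posterior probability ≈ 0.0555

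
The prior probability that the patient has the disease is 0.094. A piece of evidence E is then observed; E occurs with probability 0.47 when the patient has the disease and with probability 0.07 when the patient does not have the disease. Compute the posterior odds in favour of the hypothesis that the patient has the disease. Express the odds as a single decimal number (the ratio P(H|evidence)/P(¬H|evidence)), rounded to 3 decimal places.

Posterior odds ≈ 0.697

Prior odds = 0.094/(1−0.094) = 0.10375.
Likelihood ratio for E = 0.47/0.07 = 6.7143.
Posterior odds = prior odds × LR = 0.69663.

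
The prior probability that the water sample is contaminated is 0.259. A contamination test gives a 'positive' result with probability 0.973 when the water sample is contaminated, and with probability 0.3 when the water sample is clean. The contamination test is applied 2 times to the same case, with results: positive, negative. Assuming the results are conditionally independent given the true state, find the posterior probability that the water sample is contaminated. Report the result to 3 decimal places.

Posterior P(H) ≈ 0.042

Let H be the event that the water sample is contaminated; start with P(H) = 0.259. P('positive'|H) = 0.973, P('positive'|¬H) = 0.3.
Update on result 1 ('positive'): P(H) ← 0.973·0.2590 / (0.973·0.2590 + 0.3·0.7410) = 0.25201/0.47431 = 0.5313.
Update on result 2 ('negative'): P(H) ← 0.027·0.5313 / (0.027·0.5313 + 0.7·0.4687) = 0.014346/0.34242 = 0.0419.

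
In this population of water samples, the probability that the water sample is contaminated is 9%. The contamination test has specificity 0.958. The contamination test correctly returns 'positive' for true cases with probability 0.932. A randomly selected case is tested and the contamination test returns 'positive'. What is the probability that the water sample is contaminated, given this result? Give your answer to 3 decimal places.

P(H | E) ≈ 0.687

Let H be the event that the water sample is contaminated. P(H) = 0.09, so P(¬H) = 0.91. With E the 'positive' result, P(E|H) = 0.932 and P(E|¬H) = 0.042.
P(E) = 0.932·0.09 + 0.042·0.91 = 0.083880 + 0.038220 = 0.12210.
By Bayes' theorem, P(H|E) = 0.083880 / 0.12210 = 0.687.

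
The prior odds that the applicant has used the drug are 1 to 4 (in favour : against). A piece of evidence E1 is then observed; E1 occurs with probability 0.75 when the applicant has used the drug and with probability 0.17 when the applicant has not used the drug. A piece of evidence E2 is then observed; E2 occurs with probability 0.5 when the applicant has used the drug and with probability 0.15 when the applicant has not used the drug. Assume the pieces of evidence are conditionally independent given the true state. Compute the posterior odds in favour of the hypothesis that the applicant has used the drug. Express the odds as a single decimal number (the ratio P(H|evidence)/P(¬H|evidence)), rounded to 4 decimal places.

Prior odds = 1/4 = 0.25000. In log-odds, ln(0.25000) = -1.3863.
Add log likelihood ratios: ln(4.4118) + ln(3.3333) = 2.6882.
Posterior log-odds = 1.3020, so posterior odds = exp(1.3020) = 3.6765.

Posterior odds ≈ 3.6765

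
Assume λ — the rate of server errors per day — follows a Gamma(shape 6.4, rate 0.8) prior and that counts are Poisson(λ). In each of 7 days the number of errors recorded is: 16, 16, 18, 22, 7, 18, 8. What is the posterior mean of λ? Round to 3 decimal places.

Total count ∑xᵢ = 105 over n = 7 days.
Gamma is conjugate to the Poisson likelihood: posterior is Gamma(shape = 6.4+105 = 111.4, rate = 0.8+7 = 7.8).
E[λ | data] = 111.4/7.8 = 14.282.

Posterior mean ≈ 14.282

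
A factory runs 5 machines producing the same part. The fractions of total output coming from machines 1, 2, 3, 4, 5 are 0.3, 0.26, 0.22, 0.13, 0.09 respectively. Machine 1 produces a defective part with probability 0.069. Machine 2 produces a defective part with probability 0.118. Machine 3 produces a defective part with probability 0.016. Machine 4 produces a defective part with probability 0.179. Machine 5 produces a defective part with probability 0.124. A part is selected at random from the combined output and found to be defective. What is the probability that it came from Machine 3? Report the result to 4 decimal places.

P(defective|M1) = 0.069; P(defective|M2) = 0.118; P(defective|M3) = 0.016; P(defective|M4) = 0.179; P(defective|M5) = 0.124.
Prior × likelihood for each source: 0.3·0.069=0.02070, 0.26·0.118=0.03068, 0.22·0.016=0.003520, 0.13·0.179=0.02327, 0.09·0.124=0.01116. Summing gives P(defective) = 0.089330.
P(Machine 3 | defective) = 0.003520 / 0.089330 = 0.0394.

Posterior probability ≈ 0.0394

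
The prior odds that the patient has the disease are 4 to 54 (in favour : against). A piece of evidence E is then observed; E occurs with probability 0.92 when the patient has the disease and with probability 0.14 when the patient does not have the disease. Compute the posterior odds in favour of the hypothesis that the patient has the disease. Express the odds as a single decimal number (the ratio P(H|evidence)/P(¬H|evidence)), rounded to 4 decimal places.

Posterior odds ≈ 0.4868

Prior odds = 4/54 = 0.074074. In log-odds, ln(0.074074) = -2.6027.
Add log likelihood ratio: ln(6.5714) = 1.8827.
Posterior log-odds = -0.71996, so posterior odds = exp(-0.71996) = 0.48677.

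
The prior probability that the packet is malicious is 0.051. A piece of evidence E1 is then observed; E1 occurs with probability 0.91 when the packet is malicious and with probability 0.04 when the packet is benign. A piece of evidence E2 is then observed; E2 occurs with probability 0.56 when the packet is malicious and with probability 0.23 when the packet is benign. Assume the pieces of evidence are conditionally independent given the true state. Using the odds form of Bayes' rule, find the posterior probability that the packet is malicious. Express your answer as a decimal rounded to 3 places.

Prior odds = 0.051/(1−0.051) = 0.053741.
Likelihood ratio for E1 = 0.91/0.04 = 22.750.
Likelihood ratio for E2 = 0.56/0.23 = 2.4348.
Posterior odds = prior odds × LR₁ × LR₂ = 2.9768.
Posterior probability = odds/(1+odds) = 2.9768/3.9768 = 0.749.

Posterior probability ≈ 0.749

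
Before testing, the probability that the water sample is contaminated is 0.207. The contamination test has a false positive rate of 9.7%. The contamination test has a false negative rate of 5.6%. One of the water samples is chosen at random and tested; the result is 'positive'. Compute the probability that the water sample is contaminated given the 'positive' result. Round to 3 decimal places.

P(H | E) ≈ 0.718

Write H for 'the water sample is contaminated'. Prior odds H:¬H = 0.207/0.793 = 0.26103. For the 'positive' outcome, the likelihood ratio is 0.944/0.097 = 9.7320.
Posterior odds = 0.26103 × 9.7320 = 2.5404, so P(H|E) = 2.5404/(1+2.5404) = 0.718.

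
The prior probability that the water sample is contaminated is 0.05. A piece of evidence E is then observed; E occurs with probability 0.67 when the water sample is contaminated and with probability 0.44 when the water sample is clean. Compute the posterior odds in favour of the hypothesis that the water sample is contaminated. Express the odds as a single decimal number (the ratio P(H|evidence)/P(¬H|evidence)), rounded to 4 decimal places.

Prior odds = 0.05/(1−0.05) = 0.052632. In log-odds, ln(0.052632) = -2.9444.
Add log likelihood ratio: ln(1.5227) = 0.42050.
Posterior log-odds = -2.5239, so posterior odds = exp(-2.5239) = 0.080144.

Posterior odds ≈ 0.0801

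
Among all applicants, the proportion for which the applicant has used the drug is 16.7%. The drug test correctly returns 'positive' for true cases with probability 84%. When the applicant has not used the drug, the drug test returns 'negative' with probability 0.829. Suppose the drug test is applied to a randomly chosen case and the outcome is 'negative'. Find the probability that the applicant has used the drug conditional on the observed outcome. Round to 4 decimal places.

Let H be the event that the applicant has used the drug. P(H) = 0.167, so P(¬H) = 0.833. With E the 'negative' result, P(E|H) = 0.16 and P(E|¬H) = 0.829.
P(E) = 0.16·0.167 + 0.829·0.833 = 0.026720 + 0.69056 = 0.71728.
By Bayes' theorem, P(H|E) = 0.026720 / 0.71728 = 0.0373.

P(H | E) ≈ 0.0373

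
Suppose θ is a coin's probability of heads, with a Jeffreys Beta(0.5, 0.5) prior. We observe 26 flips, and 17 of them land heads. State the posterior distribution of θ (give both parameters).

Posterior: Beta(17.5, 9.5)

The binomial likelihood is conjugate to the Beta prior: with 17 successes and 9 failures, the posterior is Beta(0.5+17, 0.5+9) = Beta(17.5, 9.5).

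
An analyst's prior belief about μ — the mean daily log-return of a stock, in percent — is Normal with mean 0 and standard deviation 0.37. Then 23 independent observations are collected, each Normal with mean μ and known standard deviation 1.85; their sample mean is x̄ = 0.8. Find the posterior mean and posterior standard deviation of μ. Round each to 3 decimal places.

Posterior mean ≈ 0.383; posterior SD ≈ 0.267

Prior precision 1/τ₀² = 1/0.37² = 7.30460; data precision n/σ² = 23/1.85² = 6.72023.
Posterior precision = 7.30460 + 6.72023 = 14.0248, giving posterior SD = 1/√14.0248 = 0.267.
Posterior mean = (7.30460·0 + 6.72023·0.8) / 14.0248 = 0.383.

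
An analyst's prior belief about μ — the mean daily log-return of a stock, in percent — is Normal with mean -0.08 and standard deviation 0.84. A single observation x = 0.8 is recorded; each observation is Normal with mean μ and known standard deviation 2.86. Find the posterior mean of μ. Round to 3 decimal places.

Posterior mean ≈ -0.010

With known σ, the Normal prior is conjugate. Weight on the data is w = (n/σ²)/(n/σ² + 1/τ₀²) = 0.122255/(0.122255+1.41723) = 0.079413.
Posterior mean = w·x̄ + (1−w)·μ₀ = 0.079413·0.8 + 0.92059·-0.08 = -0.010.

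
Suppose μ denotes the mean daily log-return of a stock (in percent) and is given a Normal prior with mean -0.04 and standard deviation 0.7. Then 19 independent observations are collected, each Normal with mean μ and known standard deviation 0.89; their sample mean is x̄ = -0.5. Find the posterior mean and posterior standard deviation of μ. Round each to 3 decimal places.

Prior precision 1/τ₀² = 1/0.7² = 2.04082; data precision n/σ² = 19/0.89² = 23.9869.
Posterior precision = 2.04082 + 23.9869 = 26.0277, giving posterior SD = 1/√26.0277 = 0.196.
Posterior mean = (2.04082·-0.04 + 23.9869·-0.5) / 26.0277 = -0.464.

Posterior mean ≈ -0.464; posterior SD ≈ 0.196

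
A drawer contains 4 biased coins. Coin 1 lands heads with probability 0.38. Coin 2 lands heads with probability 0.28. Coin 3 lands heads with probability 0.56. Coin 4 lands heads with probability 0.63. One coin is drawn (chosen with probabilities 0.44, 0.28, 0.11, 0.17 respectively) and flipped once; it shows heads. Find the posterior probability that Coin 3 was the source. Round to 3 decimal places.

P(heads|C1) = 0.38; P(heads|C2) = 0.28; P(heads|C3) = 0.56; P(heads|C4) = 0.63.
Prior × likelihood for each source: 0.44·0.38=0.1672, 0.28·0.28=0.07840, 0.11·0.56=0.06160, 0.17·0.63=0.1071. Summing gives P(heads) = 0.41430.
P(Coin 3 | heads) = 0.06160 / 0.41430 = 0.149.

Posterior probability ≈ 0.149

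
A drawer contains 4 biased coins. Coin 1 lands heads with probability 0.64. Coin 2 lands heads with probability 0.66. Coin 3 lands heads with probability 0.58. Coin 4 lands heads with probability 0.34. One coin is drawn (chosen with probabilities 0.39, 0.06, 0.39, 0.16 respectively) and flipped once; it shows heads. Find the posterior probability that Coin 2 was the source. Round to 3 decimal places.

Posterior probability ≈ 0.069

P(heads|C1) = 0.64; P(heads|C2) = 0.66; P(heads|C3) = 0.58; P(heads|C4) = 0.34.
Prior × likelihood for each source: 0.39·0.64=0.2496, 0.06·0.66=0.03960, 0.39·0.58=0.2262, 0.16·0.34=0.05440. Summing gives P(heads) = 0.56980.
P(Coin 2 | heads) = 0.03960 / 0.56980 = 0.069.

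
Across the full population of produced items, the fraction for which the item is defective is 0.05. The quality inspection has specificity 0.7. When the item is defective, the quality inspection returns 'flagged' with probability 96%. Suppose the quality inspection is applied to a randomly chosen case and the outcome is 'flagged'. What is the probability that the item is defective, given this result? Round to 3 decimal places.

Let H be the event that the item is defective. P(H) = 0.05, so P(¬H) = 0.95. With E the 'flagged' result, P(E|H) = 0.96 and P(E|¬H) = 0.3.
P(E) = 0.96·0.05 + 0.3·0.95 = 0.048000 + 0.28500 = 0.33300.
By Bayes' theorem, P(H|E) = 0.048000 / 0.33300 = 0.144.

P(H | E) ≈ 0.144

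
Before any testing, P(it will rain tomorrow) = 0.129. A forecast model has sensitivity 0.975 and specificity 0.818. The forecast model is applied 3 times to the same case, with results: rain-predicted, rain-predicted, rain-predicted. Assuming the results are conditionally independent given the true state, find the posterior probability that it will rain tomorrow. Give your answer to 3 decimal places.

Let H be the event that it will rain tomorrow; start with P(H) = 0.129. P('rain-predicted'|H) = 0.975, P('rain-predicted'|¬H) = 0.182.
Update on result 1 ('rain-predicted'): P(H) ← 0.975·0.1290 / (0.975·0.1290 + 0.182·0.8710) = 0.12577/0.28430 = 0.4424.
Update on result 2 ('rain-predicted'): P(H) ← 0.975·0.4424 / (0.975·0.4424 + 0.182·0.5576) = 0.43135/0.53283 = 0.8095.
Update on result 3 ('rain-predicted'): P(H) ← 0.975·0.8095 / (0.975·0.8095 + 0.182·0.1905) = 0.78930/0.82397 = 0.9579.

Posterior P(H) ≈ 0.958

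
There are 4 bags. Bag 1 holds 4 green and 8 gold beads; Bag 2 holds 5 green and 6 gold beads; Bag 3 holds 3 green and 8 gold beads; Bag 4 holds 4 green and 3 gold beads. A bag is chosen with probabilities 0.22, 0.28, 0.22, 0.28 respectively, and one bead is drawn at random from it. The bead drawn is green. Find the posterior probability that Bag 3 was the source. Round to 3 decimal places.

Tabulate prior·likelihood by source: [1] prior 0.22, lik 0.3333, product 0.07333; [2] prior 0.28, lik 0.4545, product 0.1273; [3] prior 0.22, lik 0.2727, product 0.06000; [4] prior 0.28, lik 0.5714, product 0.1600.
Normalizing constant = 0.42061; the posterior for Bag 3 is its product over the sum, 0.06000/0.42061 = 0.143.

Posterior probability ≈ 0.143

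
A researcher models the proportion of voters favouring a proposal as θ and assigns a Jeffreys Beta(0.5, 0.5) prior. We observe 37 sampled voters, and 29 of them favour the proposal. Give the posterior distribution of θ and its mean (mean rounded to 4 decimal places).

Posterior: Beta(29.5, 8.5); mean ≈ 0.7763

The binomial likelihood is conjugate to the Beta prior: with 29 successes and 8 failures, the posterior is Beta(0.5+29, 0.5+8) = Beta(29.5, 8.5).
E[θ | data] = 29.5/(29.5+8.5) = 0.7763.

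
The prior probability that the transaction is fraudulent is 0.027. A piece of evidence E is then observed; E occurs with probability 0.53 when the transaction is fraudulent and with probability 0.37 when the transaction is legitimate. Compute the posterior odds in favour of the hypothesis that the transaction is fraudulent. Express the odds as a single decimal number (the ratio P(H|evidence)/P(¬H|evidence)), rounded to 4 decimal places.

Prior odds = 0.027/(1−0.027) = 0.027749. In log-odds, ln(0.027749) = -3.5845.
Add log likelihood ratio: ln(1.4324) = 0.35937.
Posterior log-odds = -3.2252, so posterior odds = exp(-3.2252) = 0.039749.

Posterior odds ≈ 0.0397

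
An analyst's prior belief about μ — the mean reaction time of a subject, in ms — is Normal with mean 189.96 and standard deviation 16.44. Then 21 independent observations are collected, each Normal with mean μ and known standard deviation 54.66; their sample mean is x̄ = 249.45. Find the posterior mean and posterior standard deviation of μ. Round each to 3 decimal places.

Posterior mean ≈ 228.934; posterior SD ≈ 9.654

Prior precision 1/τ₀² = 1/16.44² = 0.00369995; data precision n/σ² = 21/54.66² = 0.00702878.
Posterior precision = 0.00369995 + 0.00702878 = 0.0107287, giving posterior SD = 1/√0.0107287 = 9.654.
Posterior mean = (0.00369995·189.96 + 0.00702878·249.45) / 0.0107287 = 228.934.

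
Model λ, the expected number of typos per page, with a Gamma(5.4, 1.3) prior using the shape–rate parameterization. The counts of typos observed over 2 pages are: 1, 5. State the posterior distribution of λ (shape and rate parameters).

Posterior: Gamma(shape=11.4, rate=3.3)

The Poisson likelihood adds the total count to the shape and the number of exposure periods to the rate. Here ∑xᵢ = 6 and n = 2, so shape 5.4→11.4 and rate 1.3→3.3.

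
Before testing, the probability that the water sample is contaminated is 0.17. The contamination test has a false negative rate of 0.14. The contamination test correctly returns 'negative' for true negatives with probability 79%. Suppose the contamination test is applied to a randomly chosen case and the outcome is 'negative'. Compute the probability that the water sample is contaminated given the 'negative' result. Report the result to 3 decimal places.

P(H | E) ≈ 0.035

Let H be the event that the water sample is contaminated. P(H) = 0.17, so P(¬H) = 0.83. With E the 'negative' result, P(E|H) = 0.14 and P(E|¬H) = 0.79.
P(E) = 0.14·0.17 + 0.79·0.83 = 0.023800 + 0.65570 = 0.67950.
By Bayes' theorem, P(H|E) = 0.023800 / 0.67950 = 0.035.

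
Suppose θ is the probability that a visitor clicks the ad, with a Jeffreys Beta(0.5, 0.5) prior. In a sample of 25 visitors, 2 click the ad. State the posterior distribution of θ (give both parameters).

Observing 2 successes and 23 failures updates Beta(0.5, 0.5) by adding the success and failure counts to the two shape parameters: α = 0.5+2 = 2.5, β = 0.5+23 = 23.5.

Posterior: Beta(2.5, 23.5)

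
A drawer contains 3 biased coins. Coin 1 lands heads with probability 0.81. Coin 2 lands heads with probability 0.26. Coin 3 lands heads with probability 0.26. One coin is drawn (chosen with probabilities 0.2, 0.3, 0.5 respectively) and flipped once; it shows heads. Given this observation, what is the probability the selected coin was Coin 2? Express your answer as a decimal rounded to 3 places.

P(heads|C1) = 0.81; P(heads|C2) = 0.26; P(heads|C3) = 0.26.
Prior × likelihood for each source: 0.2·0.81=0.1620, 0.3·0.26=0.07800, 0.5·0.26=0.1300. Summing gives P(heads) = 0.37000.
P(Coin 2 | heads) = 0.07800 / 0.37000 = 0.211.

Posterior probability ≈ 0.211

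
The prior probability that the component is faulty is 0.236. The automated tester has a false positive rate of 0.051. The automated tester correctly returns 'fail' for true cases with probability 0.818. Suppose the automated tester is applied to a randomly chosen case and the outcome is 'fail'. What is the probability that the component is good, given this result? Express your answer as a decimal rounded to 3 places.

P(¬H | E) ≈ 0.168

Let H be the event that the component is faulty. P(H) = 0.236, so P(¬H) = 0.764. With E the 'fail' result, P(E|H) = 0.818 and P(E|¬H) = 0.051.
P(E) = 0.818·0.236 + 0.051·0.764 = 0.19305 + 0.038964 = 0.23201.
By Bayes' theorem, P(H|E) = 0.19305 / 0.23201 = 0.832. Hence P(¬H|E) = 1 − 0.832 = 0.168.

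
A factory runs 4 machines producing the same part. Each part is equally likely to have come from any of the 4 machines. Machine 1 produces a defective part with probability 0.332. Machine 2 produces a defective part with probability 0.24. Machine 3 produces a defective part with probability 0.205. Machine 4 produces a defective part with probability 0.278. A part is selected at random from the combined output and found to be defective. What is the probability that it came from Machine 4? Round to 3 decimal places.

Tabulate prior·likelihood by source: [1] prior 0.25, lik 0.332, product 0.08300; [2] prior 0.25, lik 0.24, product 0.06000; [3] prior 0.25, lik 0.205, product 0.05125; [4] prior 0.25, lik 0.278, product 0.06950.
Normalizing constant = 0.26375; the posterior for Machine 4 is its product over the sum, 0.06950/0.26375 = 0.264.

Posterior probability ≈ 0.264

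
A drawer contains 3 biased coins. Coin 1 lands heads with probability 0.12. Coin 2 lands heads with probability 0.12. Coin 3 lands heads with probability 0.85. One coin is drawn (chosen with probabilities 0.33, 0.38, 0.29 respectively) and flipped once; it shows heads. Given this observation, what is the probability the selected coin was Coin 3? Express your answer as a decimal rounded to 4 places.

Posterior probability ≈ 0.7431

P(heads|C1) = 0.12; P(heads|C2) = 0.12; P(heads|C3) = 0.85.
Prior × likelihood for each source: 0.33·0.12=0.03960, 0.38·0.12=0.04560, 0.29·0.85=0.2465. Summing gives P(heads) = 0.33170.
P(Coin 3 | heads) = 0.2465 / 0.33170 = 0.7431.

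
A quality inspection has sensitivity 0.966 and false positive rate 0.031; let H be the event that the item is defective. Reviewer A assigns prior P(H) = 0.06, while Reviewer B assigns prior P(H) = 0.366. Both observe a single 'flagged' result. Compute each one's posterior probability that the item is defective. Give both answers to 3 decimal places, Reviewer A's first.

The likelihood ratio for a 'flagged' result is 0.966/0.031 = 31.161.
Reviewer A: prior odds 0.06/0.94 = 0.063830; posterior odds 1.9890; posterior probability 0.665.
Reviewer B: prior odds 0.366/0.634 = 0.57729; posterior odds 17.989; posterior probability 0.947.

Reviewer A: 0.665; Reviewer B: 0.947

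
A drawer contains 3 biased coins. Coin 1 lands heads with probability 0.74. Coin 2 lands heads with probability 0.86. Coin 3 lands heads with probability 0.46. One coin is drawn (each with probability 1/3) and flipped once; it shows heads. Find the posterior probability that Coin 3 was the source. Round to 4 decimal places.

Posterior probability ≈ 0.2233

Tabulate prior·likelihood by source: [1] prior 0.333333, lik 0.74, product 0.2467; [2] prior 0.333333, lik 0.86, product 0.2867; [3] prior 0.333333, lik 0.46, product 0.1533.
Normalizing constant = 0.68667; the posterior for Coin 3 is its product over the sum, 0.1533/0.68667 = 0.2233.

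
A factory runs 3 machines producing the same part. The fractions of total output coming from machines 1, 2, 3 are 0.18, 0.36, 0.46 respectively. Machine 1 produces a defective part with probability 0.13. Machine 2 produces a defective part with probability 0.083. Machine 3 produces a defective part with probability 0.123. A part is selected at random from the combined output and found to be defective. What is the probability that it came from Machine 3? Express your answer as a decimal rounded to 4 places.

Posterior probability ≈ 0.5150

Tabulate prior·likelihood by source: [1] prior 0.18, lik 0.13, product 0.02340; [2] prior 0.36, lik 0.083, product 0.02988; [3] prior 0.46, lik 0.123, product 0.05658.
Normalizing constant = 0.10986; the posterior for Machine 3 is its product over the sum, 0.05658/0.10986 = 0.5150.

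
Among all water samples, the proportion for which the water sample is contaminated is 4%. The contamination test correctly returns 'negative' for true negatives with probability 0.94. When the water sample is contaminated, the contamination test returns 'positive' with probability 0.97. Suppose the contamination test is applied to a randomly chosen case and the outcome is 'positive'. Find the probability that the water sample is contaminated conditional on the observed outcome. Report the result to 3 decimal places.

Let H be the event that the water sample is contaminated. P(H) = 0.04, so P(¬H) = 0.96. With E the 'positive' result, P(E|H) = 0.97 and P(E|¬H) = 0.06.
P(E) = 0.97·0.04 + 0.06·0.96 = 0.038800 + 0.057600 = 0.096400.
By Bayes' theorem, P(H|E) = 0.038800 / 0.096400 = 0.402.

P(H | E) ≈ 0.402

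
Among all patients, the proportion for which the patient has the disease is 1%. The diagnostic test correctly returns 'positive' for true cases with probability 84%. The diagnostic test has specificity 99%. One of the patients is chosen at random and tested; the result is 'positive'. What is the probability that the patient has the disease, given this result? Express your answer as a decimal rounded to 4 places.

P(H | E) ≈ 0.4590

Let H be the event that the patient has the disease. P(H) = 0.01, so P(¬H) = 0.99. With E the 'positive' result, P(E|H) = 0.84 and P(E|¬H) = 0.01.
P(E) = 0.84·0.01 + 0.01·0.99 = 0.0084000 + 0.0099000 = 0.018300.
By Bayes' theorem, P(H|E) = 0.0084000 / 0.018300 = 0.4590.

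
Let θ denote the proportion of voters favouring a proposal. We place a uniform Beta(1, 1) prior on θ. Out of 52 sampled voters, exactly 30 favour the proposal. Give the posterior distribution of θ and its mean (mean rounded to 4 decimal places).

The binomial likelihood is conjugate to the Beta prior: with 30 successes and 22 failures, the posterior is Beta(1+30, 1+22) = Beta(31, 23).
E[θ | data] = 31/(31+23) = 0.5741.

Posterior: Beta(31, 23); mean ≈ 0.5741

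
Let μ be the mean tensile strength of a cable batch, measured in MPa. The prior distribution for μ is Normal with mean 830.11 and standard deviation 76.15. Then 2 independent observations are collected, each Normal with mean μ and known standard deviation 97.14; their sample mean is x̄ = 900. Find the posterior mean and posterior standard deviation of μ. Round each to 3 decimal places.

Posterior mean ≈ 868.646; posterior SD ≈ 51.005

Prior precision 1/τ₀² = 1/76.15² = 0.00017245; data precision n/σ² = 2/97.14² = 0.00021195.
Posterior precision = 0.00017245 + 0.00021195 = 0.00038440, giving posterior SD = 1/√0.00038440 = 51.005.
Posterior mean = (0.00017245·830.11 + 0.00021195·900) / 0.00038440 = 868.646.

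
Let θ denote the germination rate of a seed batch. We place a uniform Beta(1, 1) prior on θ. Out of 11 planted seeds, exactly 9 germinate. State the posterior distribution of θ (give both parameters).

Posterior: Beta(10, 3)

The binomial likelihood is conjugate to the Beta prior: with 9 successes and 2 failures, the posterior is Beta(1+9, 1+2) = Beta(10, 3).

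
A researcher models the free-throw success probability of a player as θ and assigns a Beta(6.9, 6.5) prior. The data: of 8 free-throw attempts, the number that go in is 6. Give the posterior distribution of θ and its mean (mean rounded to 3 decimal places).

Observing 6 successes and 2 failures updates Beta(6.9, 6.5) by adding the success and failure counts to the two shape parameters: α = 6.9+6 = 12.9, β = 6.5+2 = 8.5.
Posterior mean = α/(α+β) = 12.9/21.4 = 0.603.

Posterior: Beta(12.9, 8.5); mean ≈ 0.603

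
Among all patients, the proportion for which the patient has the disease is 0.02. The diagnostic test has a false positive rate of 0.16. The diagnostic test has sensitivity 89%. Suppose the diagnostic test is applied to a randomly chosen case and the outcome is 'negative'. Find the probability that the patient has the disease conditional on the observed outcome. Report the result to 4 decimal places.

Let H be the event that the patient has the disease. P(H) = 0.02, so P(¬H) = 0.98. With E the 'negative' result, P(E|H) = 0.11 and P(E|¬H) = 0.84.
P(E) = 0.11·0.02 + 0.84·0.98 = 0.0022000 + 0.82320 = 0.82540.
By Bayes' theorem, P(H|E) = 0.0022000 / 0.82540 = 0.0027.

P(H | E) ≈ 0.0027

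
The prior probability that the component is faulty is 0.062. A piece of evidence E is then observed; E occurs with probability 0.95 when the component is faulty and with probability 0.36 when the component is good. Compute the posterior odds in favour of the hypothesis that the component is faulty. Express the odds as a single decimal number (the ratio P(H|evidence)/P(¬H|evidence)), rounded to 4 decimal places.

Posterior odds ≈ 0.1744

Prior odds = 0.062/(1−0.062) = 0.066098. In log-odds, ln(0.066098) = -2.7166.
Add log likelihood ratio: ln(2.6389) = 0.97036.
Posterior log-odds = -1.7463, so posterior odds = exp(-1.7463) = 0.17443.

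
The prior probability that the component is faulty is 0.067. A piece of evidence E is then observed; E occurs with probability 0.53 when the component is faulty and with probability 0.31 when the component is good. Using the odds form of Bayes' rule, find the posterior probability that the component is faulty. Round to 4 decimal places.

Prior odds = 0.067/(1−0.067) = 0.071811. In log-odds, ln(0.071811) = -2.6337.
Add log likelihood ratio: ln(1.7097) = 0.53630.
Posterior log-odds = -2.0974, so posterior odds = exp(-2.0974) = 0.12277. Converting, P(H|E) = 0.12277/1.1228 = 0.1093.

Posterior probability ≈ 0.1093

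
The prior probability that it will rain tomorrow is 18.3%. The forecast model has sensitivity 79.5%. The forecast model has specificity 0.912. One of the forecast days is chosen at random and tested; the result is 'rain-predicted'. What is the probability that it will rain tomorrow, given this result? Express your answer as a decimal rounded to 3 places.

Write H for 'it will rain tomorrow'. Prior odds H:¬H = 0.183/0.817 = 0.22399. For the 'rain-predicted' outcome, the likelihood ratio is 0.795/0.088 = 9.0341.
Posterior odds = 0.22399 × 9.0341 = 2.0235, so P(H|E) = 2.0235/(1+2.0235) = 0.669.

P(H | E) ≈ 0.669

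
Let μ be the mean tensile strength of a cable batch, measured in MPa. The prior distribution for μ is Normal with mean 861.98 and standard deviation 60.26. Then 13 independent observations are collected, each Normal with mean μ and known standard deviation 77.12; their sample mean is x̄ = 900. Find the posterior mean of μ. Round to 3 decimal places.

With known σ, the Normal prior is conjugate. Weight on the data is w = (n/σ²)/(n/σ² + 1/τ₀²) = 0.00218579/(0.00218579+0.00027539) = 0.88811.
Posterior mean = w·x̄ + (1−w)·μ₀ = 0.88811·900 + 0.11189·861.98 = 895.746.

Posterior mean ≈ 895.746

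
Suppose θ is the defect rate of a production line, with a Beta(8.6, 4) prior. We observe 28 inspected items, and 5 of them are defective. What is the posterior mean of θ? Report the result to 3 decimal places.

Posterior mean ≈ 0.335

Observing 5 successes and 23 failures updates Beta(8.6, 4) by adding the success and failure counts to the two shape parameters: α = 8.6+5 = 13.6, β = 4+23 = 27.
E[θ | data] = 13.6/(13.6+27) = 0.335.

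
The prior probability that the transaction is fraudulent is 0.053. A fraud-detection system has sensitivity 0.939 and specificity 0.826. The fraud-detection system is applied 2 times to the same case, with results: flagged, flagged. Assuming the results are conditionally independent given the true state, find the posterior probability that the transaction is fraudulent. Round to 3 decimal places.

Posterior P(H) ≈ 0.620

Let H be the event that the transaction is fraudulent; start with P(H) = 0.053. P('flagged'|H) = 0.939, P('flagged'|¬H) = 0.174.
Update on result 1 ('flagged'): P(H) ← 0.939·0.0530 / (0.939·0.0530 + 0.174·0.9470) = 0.049767/0.21454 = 0.2320.
Update on result 2 ('flagged'): P(H) ← 0.939·0.2320 / (0.939·0.2320 + 0.174·0.7680) = 0.21782/0.35145 = 0.6198.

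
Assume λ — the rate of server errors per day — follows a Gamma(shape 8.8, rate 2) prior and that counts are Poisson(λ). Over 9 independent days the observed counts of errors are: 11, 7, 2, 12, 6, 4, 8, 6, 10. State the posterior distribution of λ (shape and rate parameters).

The Poisson likelihood adds the total count to the shape and the number of exposure periods to the rate. Here ∑xᵢ = 66 and n = 9, so shape 8.8→74.8 and rate 2→11.

Posterior: Gamma(shape=74.8, rate=11)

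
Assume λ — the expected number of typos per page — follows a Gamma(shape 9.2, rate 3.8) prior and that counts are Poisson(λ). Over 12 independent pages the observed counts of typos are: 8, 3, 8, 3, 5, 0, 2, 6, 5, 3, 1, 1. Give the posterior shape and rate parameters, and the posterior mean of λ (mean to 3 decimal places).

Posterior: Gamma(shape=54.2, rate=15.8); mean ≈ 3.430

The Poisson likelihood adds the total count to the shape and the number of exposure periods to the rate. Here ∑xᵢ = 45 and n = 12, so shape 9.2→54.2 and rate 3.8→15.8.
E[λ | data] = 54.2/15.8 = 3.430.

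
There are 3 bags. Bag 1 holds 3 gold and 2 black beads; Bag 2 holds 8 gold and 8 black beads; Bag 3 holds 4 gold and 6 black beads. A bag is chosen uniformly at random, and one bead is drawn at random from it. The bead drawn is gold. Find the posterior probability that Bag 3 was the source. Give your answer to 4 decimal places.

P(gold|Bag 1) = 0.6; P(gold|Bag 2) = 0.5; P(gold|Bag 3) = 0.4.
Prior × likelihood for each source: 0.333333·0.6=0.2000, 0.333333·0.5=0.1667, 0.333333·0.4=0.1333. Summing gives P(gold) = 0.50000.
P(Bag 3 | gold) = 0.1333 / 0.50000 = 0.2667.

Posterior probability ≈ 0.2667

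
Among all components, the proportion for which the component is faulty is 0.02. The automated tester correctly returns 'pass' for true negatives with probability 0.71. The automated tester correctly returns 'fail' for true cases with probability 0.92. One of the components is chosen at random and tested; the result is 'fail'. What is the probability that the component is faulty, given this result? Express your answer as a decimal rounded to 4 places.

Write H for 'the component is faulty'. Prior odds H:¬H = 0.02/0.98 = 0.020408. For the 'fail' outcome, the likelihood ratio is 0.92/0.29 = 3.1724.
Posterior odds = 0.020408 × 3.1724 = 0.064743, so P(H|E) = 0.064743/(1+0.064743) = 0.0608.

P(H | E) ≈ 0.0608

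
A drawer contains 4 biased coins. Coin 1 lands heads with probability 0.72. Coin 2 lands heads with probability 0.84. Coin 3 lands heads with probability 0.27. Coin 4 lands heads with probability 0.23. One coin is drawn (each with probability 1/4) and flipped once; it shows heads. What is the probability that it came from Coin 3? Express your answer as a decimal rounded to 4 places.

Tabulate prior·likelihood by source: [1] prior 0.25, lik 0.72, product 0.1800; [2] prior 0.25, lik 0.84, product 0.2100; [3] prior 0.25, lik 0.27, product 0.06750; [4] prior 0.25, lik 0.23, product 0.05750.
Normalizing constant = 0.51500; the posterior for Coin 3 is its product over the sum, 0.06750/0.51500 = 0.1311.

Posterior probability ≈ 0.1311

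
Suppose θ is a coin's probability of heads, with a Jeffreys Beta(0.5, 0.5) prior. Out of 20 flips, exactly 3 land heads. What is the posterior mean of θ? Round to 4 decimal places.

The binomial likelihood is conjugate to the Beta prior: with 3 successes and 17 failures, the posterior is Beta(0.5+3, 0.5+17) = Beta(3.5, 17.5).
E[θ | data] = 3.5/(3.5+17.5) = 0.1667.

Posterior mean ≈ 0.1667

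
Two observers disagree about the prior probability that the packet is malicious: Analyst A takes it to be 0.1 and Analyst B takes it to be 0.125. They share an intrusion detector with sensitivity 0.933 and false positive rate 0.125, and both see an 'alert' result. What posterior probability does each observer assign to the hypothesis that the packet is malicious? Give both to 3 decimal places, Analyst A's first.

The likelihood ratio for an 'alert' result is 0.933/0.125 = 7.4640.
Analyst A: prior odds 0.1/0.9 = 0.11111; posterior odds 0.82933; posterior probability 0.453.
Analyst B: prior odds 0.125/0.875 = 0.14286; posterior odds 1.0663; posterior probability 0.516.

Analyst A: 0.453; Analyst B: 0.516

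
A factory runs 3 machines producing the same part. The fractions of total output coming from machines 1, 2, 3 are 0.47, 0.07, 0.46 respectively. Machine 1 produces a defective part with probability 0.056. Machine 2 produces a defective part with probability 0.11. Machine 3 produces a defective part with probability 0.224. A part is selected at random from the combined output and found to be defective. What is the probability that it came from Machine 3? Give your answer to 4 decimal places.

Posterior probability ≈ 0.7518

P(defective|M1) = 0.056; P(defective|M2) = 0.11; P(defective|M3) = 0.224.
Prior × likelihood for each source: 0.47·0.056=0.02632, 0.07·0.11=0.007700, 0.46·0.224=0.1030. Summing gives P(defective) = 0.13706.
P(Machine 3 | defective) = 0.1030 / 0.13706 = 0.7518.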